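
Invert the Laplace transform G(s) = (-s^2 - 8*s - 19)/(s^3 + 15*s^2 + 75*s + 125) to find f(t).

Factor the denominator: s^3 + 15*s^2 + 75*s + 125 = (s + 5)^3.
Partial fraction decomposition gives [-1/(s + 5)] + [2/(s + 5)^2] + [-4/(s + 5)^3].
Invert each term: -1/(s + 5) ↔ -e^(-5t); 2/(s + 5)^2 ↔ 2t·e^(-5t); -4/(s + 5)^3 ↔ (-2)t^2·e^(-5t).

f(t) = -2*t^2*exp(-5*t) + 2*t*exp(-5*t) - exp(-5*t)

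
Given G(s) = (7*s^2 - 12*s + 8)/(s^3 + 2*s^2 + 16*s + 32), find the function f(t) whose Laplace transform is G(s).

Factor the denominator: s^3 + 2*s^2 + 16*s + 32 = (s + 2)*(s^2 + 16).
Partial fraction decomposition gives [3/(s + 2)] + [4*s/(s^2 + 16)] + [-20/(s^2 + 16)].
Invert each term: 3/(s + 2) ↔ 3e^(-2t); 4·s/(s^2 + 16) ↔ 4cos(4t); -5·4/(s^2 + 16) ↔ -5sin(4t).

f(t) = -5*sin(4*t) + 4*cos(4*t) + 3*exp(-2*t)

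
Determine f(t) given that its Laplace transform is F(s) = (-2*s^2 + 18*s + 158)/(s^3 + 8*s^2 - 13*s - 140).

f(t) = 2*exp(4*t) - exp(-5*t) - 3*exp(-7*t)

Factor the denominator: s^3 + 8*s^2 - 13*s - 140 = (s - 4)*(s + 5)*(s + 7).
Partial fraction decomposition gives [2/(s - 4)] + [-1/(s + 5)] + [-3/(s + 7)].
Invert each term: 2/(s - 4) ↔ 2e^(4t); -1/(s + 5) ↔ -e^(-5t); -3/(s + 7) ↔ -3e^(-7t).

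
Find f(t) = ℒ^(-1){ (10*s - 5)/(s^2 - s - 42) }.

f(t) = 5*exp(7*t) + 5*exp(-6*t)

Factor the denominator: s^2 - s - 42 = (s - 7)*(s + 6).
Partial fraction decomposition gives [5/(s + 6)] + [5/(s - 7)].
Invert each term: 5/(s + 6) ↔ 5e^(-6t); 5/(s - 7) ↔ 5e^(7t).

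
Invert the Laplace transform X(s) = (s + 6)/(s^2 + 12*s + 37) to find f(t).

f(t) = exp(-6*t)*cos(t)

Rewrite the denominator: s^2 + 12*s + 37 = (s + 6)^2 + 1.
The form in (s + 6) signals a first-shifting-theorem factor e^(-6t).
Since L{cos(t)} = s/(s^2 + 1), the inverse is e^(-6*t)*cos(t).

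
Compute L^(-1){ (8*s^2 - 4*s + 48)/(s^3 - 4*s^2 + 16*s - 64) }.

5*exp(4*t) + 2*sin(4*t) + 3*cos(4*t)

Factor the denominator: s^3 - 4*s^2 + 16*s - 64 = (s - 4)*(s^2 + 16).
Partial fraction decomposition gives [5/(s - 4)] + [3*s/(s^2 + 16)] + [8/(s^2 + 16)].
Invert each term: 5/(s - 4) ↔ 5e^(4t); 3·s/(s^2 + 16) ↔ 3cos(4t); 2·4/(s^2 + 16) ↔ 2sin(4t).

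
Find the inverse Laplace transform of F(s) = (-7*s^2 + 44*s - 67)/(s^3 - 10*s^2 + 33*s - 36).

Factor the denominator: s^3 - 10*s^2 + 33*s - 36 = (s - 4)*(s - 3)^2.
Partial fraction decomposition gives [-4/(s - 3)] + [-2/(s - 3)^2] + [-3/(s - 4)].
Invert each term: -4/(s - 3) ↔ -4e^(3t); -2/(s - 3)^2 ↔ -2t·e^(3t); -3/(s - 4) ↔ -3e^(4t).

-2*t*exp(3*t) - 3*exp(4*t) - 4*exp(3*t)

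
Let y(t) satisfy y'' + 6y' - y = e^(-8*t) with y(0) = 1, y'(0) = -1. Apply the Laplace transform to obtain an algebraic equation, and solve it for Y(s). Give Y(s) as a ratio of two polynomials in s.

Y(s) = (s^2 + 13*s + 41)/(s^3 + 14*s^2 + 47*s - 8)

Transform both sides with L{·}.
Using L{y''} = s^2 Y - s·y(0) - y'(0) and L{y'} = sY - y(0), with y(0) = 1, y'(0) = -1, the left side becomes (s^2 + 6*s - 1)Y - (s + 5).
The right side is L{e^(-8*t)} = 1/(s + 8).
So (s^2 + 6*s - 1)Y = 1/(s + 8) + (s + 5).
Solve for Y(s) and write it as one ratio of polynomials.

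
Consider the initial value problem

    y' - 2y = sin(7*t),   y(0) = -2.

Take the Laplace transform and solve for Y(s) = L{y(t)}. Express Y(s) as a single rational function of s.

Y(s) = (-2*s^2 - 91)/(s^3 - 2*s^2 + 49*s - 98)

Apply the Laplace transform to the equation.
The derivative rules (L{y'} = sY - y(0) = sY - (-2)) turn the left side into (s - 2)Y - (-2).
The right side is L{sin(7*t)} = 7/(s^2 + 49).
So (s - 2)Y = 7/(s^2 + 49) + (-2).
Isolate Y and clear denominators.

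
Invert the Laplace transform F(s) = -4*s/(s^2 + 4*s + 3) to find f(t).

Factor the denominator: s^2 + 4*s + 3 = (s + 1)*(s + 3).
Partial fraction decomposition gives [-6/(s + 3)] + [2/(s + 1)].
Invert each term: -6/(s + 3) ↔ -6e^(-3t); 2/(s + 1) ↔ 2e^(-t).

f(t) = 2*exp(-t) - 6*exp(-3*t)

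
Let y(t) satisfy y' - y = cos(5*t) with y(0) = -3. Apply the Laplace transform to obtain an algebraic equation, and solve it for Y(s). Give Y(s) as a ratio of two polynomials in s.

Apply the Laplace transform to the equation.
The derivative rules (L{y'} = sY - y(0) = sY - (-3)) turn the left side into (s - 1)Y - (-3).
The right side is L{cos(5*t)} = s/(s^2 + 25).
So (s - 1)Y = s/(s^2 + 25) + (-3).
Solve for Y(s) and write it as one ratio of polynomials.

Y(s) = (-3*s^2 + s - 75)/(s^3 - s^2 + 25*s - 25)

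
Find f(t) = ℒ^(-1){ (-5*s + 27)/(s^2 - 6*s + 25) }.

f(t) = 3*exp(3*t)*sin(4*t) - 5*exp(3*t)*cos(4*t)

Complete the square in the denominator: s^2 - 6*s + 25 = (s - 3)^2 + 4^2.
Split the numerator to match: -5*s + 27 = -5·(s - 3) + 3·4.
Invert each term: -5·(s - 3)/((s - 3)^2 + 16) ↔ -5e^(3t)cos(4t); 3·4/((s - 3)^2 + 16) ↔ 3e^(3t)sin(4t).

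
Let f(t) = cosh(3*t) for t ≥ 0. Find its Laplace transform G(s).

L{cosh(3t)} = s/(s^2 - 9).

G(s) = s/(s^2 - 9)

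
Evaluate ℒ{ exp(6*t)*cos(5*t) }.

L{cos(5t)} = s/(s^2 + 25).
By the first shifting theorem, multiplying by e^(6t) replaces s with s - 6.

(s - 6)/((s - 6)^2 + 25)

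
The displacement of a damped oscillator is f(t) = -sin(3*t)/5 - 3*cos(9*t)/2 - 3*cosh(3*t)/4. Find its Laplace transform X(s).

X(s) = -3*s/(2*(s^2 + 81)) - 3*s/(4*(s^2 - 9)) - 3/(5*(s^2 + 9))

By linearity of the Laplace transform, transform each term separately.
(-3/4)·[L{cosh(3t)} = s/(s^2 - 9)]; (-3/2)·[L{cos(9t)} = s/(s^2 + 81)]; (-1/5)·[L{sin(3t)} = 3/(s^2 + 9)].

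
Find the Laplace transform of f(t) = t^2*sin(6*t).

36*(s^2 - 12)/(s^2 + 36)^3

L{sin(6t)} = 6/(s^2 + 36).
Then apply L{t^2·g(t)} = (-1)^2 d^2/ds^2[G(s)] with G(s) = 6/(s^2 + 36):
differentiating 2 times and applying the sign gives 36*(s^2 - 12)/(s^2 + 36)^3.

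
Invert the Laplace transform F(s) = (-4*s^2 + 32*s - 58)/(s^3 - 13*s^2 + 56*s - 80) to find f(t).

f(t) = -6*t*exp(4*t) + 2*exp(5*t) - 6*exp(4*t)

Factor the denominator: s^3 - 13*s^2 + 56*s - 80 = (s - 5)*(s - 4)^2.
Partial fraction decomposition gives [-6/(s - 4)] + [-6/(s - 4)^2] + [2/(s - 5)].
Invert each term: -6/(s - 4) ↔ -6e^(4t); -6/(s - 4)^2 ↔ -6t·e^(4t); 2/(s - 5) ↔ 2e^(5t).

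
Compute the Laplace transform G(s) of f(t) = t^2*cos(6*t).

L{cos(6t)} = s/(s^2 + 36).
Then apply L{t^2·g(t)} = (-1)^2 d^2/ds^2[H(s)] with H(s) = s/(s^2 + 36):
differentiating 2 times and applying the sign gives 2*s*(s^2 - 108)/(s^2 + 36)^3.

G(s) = 2*s*(s^2 - 108)/(s^2 + 36)^3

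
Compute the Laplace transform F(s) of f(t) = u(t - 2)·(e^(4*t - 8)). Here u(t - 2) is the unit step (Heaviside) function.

By the second shifting theorem, L{u(t - c)·g(t - c)} = e^(-cs)·G(s) with c = 2 and G(s) = L{g(t)}.
L{e^(4t)} = 1/(s - 4).

F(s) = exp(-2*s)/(s - 4)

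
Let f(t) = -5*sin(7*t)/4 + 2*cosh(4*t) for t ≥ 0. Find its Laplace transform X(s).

X(s) = 2*s/(s^2 - 16) - 35/(4*(s^2 + 49))

By linearity of the Laplace transform, transform each term separately.
(2)·[L{cosh(4t)} = s/(s^2 - 16)]; (-5/4)·[L{sin(7t)} = 7/(s^2 + 49)].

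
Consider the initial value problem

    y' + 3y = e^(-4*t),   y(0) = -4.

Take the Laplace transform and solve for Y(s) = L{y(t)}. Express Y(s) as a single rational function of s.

Y(s) = (-4*s - 15)/(s^2 + 7*s + 12)

Apply the Laplace transform to the equation.
The derivative rules (L{y'} = sY - y(0) = sY - (-4)) turn the left side into (s + 3)Y - (-4).
The right side is L{e^(-4*t)} = 1/(s + 4).
So (s + 3)Y = 1/(s + 4) + (-4).
Isolate Y and clear denominators.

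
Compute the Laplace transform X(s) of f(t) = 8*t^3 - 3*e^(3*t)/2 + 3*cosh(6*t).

X(s) = 3*s/(s^2 - 36) - 3/(2*(s - 3)) + 48/s^4

By linearity of the Laplace transform, transform each term separately.
(-3/2)·[L{e^(3t)} = 1/(s - 3)]; (8)·[L{t^3} = 3!/s^4 = 6/s^4]; (3)·[L{cosh(6t)} = s/(s^2 - 36)].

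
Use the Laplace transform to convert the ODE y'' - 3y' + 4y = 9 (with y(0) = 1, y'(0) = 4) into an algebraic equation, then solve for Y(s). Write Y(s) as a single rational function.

Take the Laplace transform of both sides.
With L{y''} = s^2 Y - s·y(0) - y'(0) and L{y'} = sY - y(0), with y(0) = 1, y'(0) = 4: the LHS transforms to (s^2 - 3*s + 4)Y - (s + 1).
The right side is L{9} = 9/s.
So (s^2 - 3*s + 4)Y = 9/s + (s + 1).
Isolate Y and clear denominators.

Y(s) = (s^2 + s + 9)/(s^3 - 3*s^2 + 4*s)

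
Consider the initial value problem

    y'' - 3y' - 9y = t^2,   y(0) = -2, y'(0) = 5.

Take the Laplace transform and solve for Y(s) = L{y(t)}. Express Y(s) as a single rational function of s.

Y(s) = (-2*s^4 + 11*s^3 + 2)/(s^5 - 3*s^4 - 9*s^3)

Transform both sides with L{·}.
Using L{y''} = s^2 Y - s·y(0) - y'(0) and L{y'} = sY - y(0), with y(0) = -2, y'(0) = 5, the left side becomes (s^2 - 3*s - 9)Y - (-2*s + 11).
The right side is L{t^2} = 2/s^3.
So (s^2 - 3*s - 9)Y = 2/s^3 + (-2*s + 11).
Solve for Y(s) and write it as one ratio of polynomials.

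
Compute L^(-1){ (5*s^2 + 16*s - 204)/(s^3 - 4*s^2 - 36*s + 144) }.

Factor the denominator: s^3 - 4*s^2 - 36*s + 144 = (s - 6)*(s - 4)*(s + 6).
Partial fraction decomposition gives [3/(s - 4)] + [-1/(s + 6)] + [3/(s - 6)].
Invert each term: 3/(s - 4) ↔ 3e^(4t); -1/(s + 6) ↔ -e^(-6t); 3/(s - 6) ↔ 3e^(6t).

3*exp(6*t) + 3*exp(4*t) - exp(-6*t)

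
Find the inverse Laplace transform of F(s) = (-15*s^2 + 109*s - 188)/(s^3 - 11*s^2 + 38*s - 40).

Factor the denominator: s^3 - 11*s^2 + 38*s - 40 = (s - 5)*(s - 4)*(s - 2).
Partial fraction decomposition gives [-4/(s - 4)] + [-6/(s - 5)] + [-5/(s - 2)].
Invert each term: -4/(s - 4) ↔ -4e^(4t); -6/(s - 5) ↔ -6e^(5t); -5/(s - 2) ↔ -5e^(2t).

-6*exp(5*t) - 4*exp(4*t) - 5*exp(2*t)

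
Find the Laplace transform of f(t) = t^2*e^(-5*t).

2/(s + 5)^3

L{e^(-5t)} = 1/(s + 5).
Then apply L{t^2·g(t)} = (-1)^2 d^2/ds^2[H(s)] with H(s) = 1/(s + 5):
differentiating 2 times and applying the sign gives 2/(s + 5)^3.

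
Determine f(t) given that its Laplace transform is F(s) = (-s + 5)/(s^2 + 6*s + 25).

Complete the square in the denominator: s^2 + 6*s + 25 = (s + 3)^2 + 4^2.
Split the numerator to match: -s + 5 = -1·(s + 3) + 2·4.
Invert each term: -1·(s + 3)/((s + 3)^2 + 16) ↔ -e^(-3t)cos(4t); 2·4/((s + 3)^2 + 16) ↔ 2e^(-3t)sin(4t).

f(t) = 2*exp(-3*t)*sin(4*t) - exp(-3*t)*cos(4*t)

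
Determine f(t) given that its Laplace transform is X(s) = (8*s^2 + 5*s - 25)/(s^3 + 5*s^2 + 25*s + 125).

f(t) = -4*sin(5*t) + 5*cos(5*t) + 3*exp(-5*t)

Factor the denominator: s^3 + 5*s^2 + 25*s + 125 = (s + 5)*(s^2 + 25).
Partial fraction decomposition gives [3/(s + 5)] + [5*s/(s^2 + 25)] + [-20/(s^2 + 25)].
Invert each term: 3/(s + 5) ↔ 3e^(-5t); 5·s/(s^2 + 25) ↔ 5cos(5t); -4·5/(s^2 + 25) ↔ -4sin(5t).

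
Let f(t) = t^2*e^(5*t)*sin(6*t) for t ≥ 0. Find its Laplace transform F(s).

L{sin(6t)} = 6/(s^2 + 36).
Multiplying by e^(5t) shifts s → s - 5, so L{e^(5*t)*sin(6*t)} = 6/((s - 5)^2 + 36).
Then apply L{t^2·g(t)} = (-1)^2 d^2/ds^2[G(s)] with G(s) = 6/((s - 5)^2 + 36):
differentiating 2 times and applying the sign gives 36*(s^2 - 10*s + 13)/(s^2 - 10*s + 61)^3.

F(s) = 36*(s^2 - 10*s + 13)/(s^2 - 10*s + 61)^3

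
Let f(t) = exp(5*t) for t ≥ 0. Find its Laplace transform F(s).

F(s) = 1/(s - 5)

L{e^(5t)} = 1/(s - 5).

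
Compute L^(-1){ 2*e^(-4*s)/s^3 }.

Heaviside(t - 4)*((t - 4)^2)

The factor e^(-4s) signals a time shift by c = 4 (second shifting theorem).
L{t^2} = 2!/s^3 = 2/s^3, so L^-1{2/s^3} = t^2.
Hence the inverse is u(t - 4) times that function evaluated at t - 4.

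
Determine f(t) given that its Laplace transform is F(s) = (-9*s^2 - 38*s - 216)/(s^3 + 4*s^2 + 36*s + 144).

Factor the denominator: s^3 + 4*s^2 + 36*s + 144 = (s + 4)*(s^2 + 36).
Partial fraction decomposition gives [-4/(s + 4)] + [-5*s/(s^2 + 36)] + [-18/(s^2 + 36)].
Invert each term: -4/(s + 4) ↔ -4e^(-4t); -5·s/(s^2 + 36) ↔ -5cos(6t); -3·6/(s^2 + 36) ↔ -3sin(6t).

f(t) = -3*sin(6*t) - 5*cos(6*t) - 4*exp(-4*t)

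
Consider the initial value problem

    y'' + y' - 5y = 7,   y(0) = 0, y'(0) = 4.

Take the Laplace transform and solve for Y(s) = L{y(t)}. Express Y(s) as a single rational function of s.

Transform both sides with L{·}.
Using L{y''} = s^2 Y - s·y(0) - y'(0) and L{y'} = sY - y(0), with y(0) = 0, y'(0) = 4, the left side becomes (s^2 + s - 5)Y - (4).
The right side is L{7} = 7/s.
So (s^2 + s - 5)Y = 7/s + (4).
Divide through and combine into a single rational function.

Y(s) = (4*s + 7)/(s^3 + s^2 - 5*s)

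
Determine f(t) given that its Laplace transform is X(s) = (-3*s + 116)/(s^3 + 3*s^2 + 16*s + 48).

f(t) = 3*sin(4*t) - 5*cos(4*t) + 5*exp(-3*t)

Factor the denominator: s^3 + 3*s^2 + 16*s + 48 = (s + 3)*(s^2 + 16).
Partial fraction decomposition gives [5/(s + 3)] + [-5*s/(s^2 + 16)] + [12/(s^2 + 16)].
Invert each term: 5/(s + 3) ↔ 5e^(-3t); -5·s/(s^2 + 16) ↔ -5cos(4t); 3·4/(s^2 + 16) ↔ 3sin(4t).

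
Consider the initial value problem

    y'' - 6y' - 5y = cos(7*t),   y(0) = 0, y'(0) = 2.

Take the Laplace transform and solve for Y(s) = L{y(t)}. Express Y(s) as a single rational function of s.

Y(s) = (2*s^2 + s + 98)/(s^4 - 6*s^3 + 44*s^2 - 294*s - 245)

Transform both sides with L{·}.
With L{y''} = s^2 Y - s·y(0) - y'(0) and L{y'} = sY - y(0), with y(0) = 0, y'(0) = 2: the LHS transforms to (s^2 - 6*s - 5)Y - (2).
The right side is L{cos(7*t)} = s/(s^2 + 49).
So (s^2 - 6*s - 5)Y = s/(s^2 + 49) + (2).
Divide through and combine into a single rational function.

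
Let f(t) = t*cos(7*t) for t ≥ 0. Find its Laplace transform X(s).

L{cos(7t)} = s/(s^2 + 49).
Then apply L{t·g(t)} = -d/ds[G(s)] with G(s) = s/(s^2 + 49):
differentiating 1 time and applying the sign gives (s - 7)*(s + 7)/(s^2 + 49)^2.

X(s) = (s - 7)*(s + 7)/(s^2 + 49)^2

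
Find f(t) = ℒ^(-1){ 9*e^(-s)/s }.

The factor e^(-s) signals a time shift by c = 1 (second shifting theorem).
L{9} = 9/s, so L^-1{9/s} = 9.
Hence the inverse is u(t - 1) times that function evaluated at t - 1.

f(t) = Heaviside(t - 1)*(9)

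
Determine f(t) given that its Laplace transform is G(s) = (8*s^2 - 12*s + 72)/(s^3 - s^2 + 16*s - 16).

f(t) = 4*exp(t) - 2*sin(4*t) + 4*cos(4*t)

Factor the denominator: s^3 - s^2 + 16*s - 16 = (s - 1)*(s^2 + 16).
Partial fraction decomposition gives [4/(s - 1)] + [4*s/(s^2 + 16)] + [-8/(s^2 + 16)].
Invert each term: 4/(s - 1) ↔ 4e^(t); 4·s/(s^2 + 16) ↔ 4cos(4t); -2·4/(s^2 + 16) ↔ -2sin(4t).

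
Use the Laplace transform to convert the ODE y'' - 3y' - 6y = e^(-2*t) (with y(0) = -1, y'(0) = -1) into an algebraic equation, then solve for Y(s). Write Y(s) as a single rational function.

Y(s) = (-s^2 + 5)/(s^3 - s^2 - 12*s - 12)

Transform both sides with L{·}.
Using L{y''} = s^2 Y - s·y(0) - y'(0) and L{y'} = sY - y(0), with y(0) = -1, y'(0) = -1, the left side becomes (s^2 - 3*s - 6)Y - (-s + 2).
The right side is L{e^(-2*t)} = 1/(s + 2).
So (s^2 - 3*s - 6)Y = 1/(s + 2) + (-s + 2).
Isolate Y and clear denominators.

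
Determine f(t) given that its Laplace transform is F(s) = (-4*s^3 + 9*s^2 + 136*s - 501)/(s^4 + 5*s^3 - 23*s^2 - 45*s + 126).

Factor the denominator: s^4 + 5*s^3 - 23*s^2 - 45*s + 126 = (s - 3)*(s - 2)*(s + 3)*(s + 7).
Partial fraction decomposition gives [-2/(s - 3)] + [5/(s - 2)] + [-6/(s + 3)] + [-1/(s + 7)].
Invert each term: -2/(s - 3) ↔ -2e^(3t); 5/(s - 2) ↔ 5e^(2t); -6/(s + 3) ↔ -6e^(-3t); -1/(s + 7) ↔ -e^(-7t).

f(t) = -2*exp(3*t) + 5*exp(2*t) - 6*exp(-3*t) - exp(-7*t)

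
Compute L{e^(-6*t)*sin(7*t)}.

7/((s + 6)^2 + 49)

L{sin(7t)} = 7/(s^2 + 49).
By the first shifting theorem, multiplying by e^(-6t) replaces s with s + 6.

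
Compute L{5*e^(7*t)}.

5/(s - 7)

L{5} = 5/s.
By the first shifting theorem, multiplying by e^(7t) replaces s with s - 7.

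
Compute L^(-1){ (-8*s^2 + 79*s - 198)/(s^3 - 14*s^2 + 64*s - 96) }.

5*t*exp(4*t) - 3*exp(6*t) - 5*exp(4*t)

Factor the denominator: s^3 - 14*s^2 + 64*s - 96 = (s - 6)*(s - 4)^2.
Partial fraction decomposition gives [-5/(s - 4)] + [5/(s - 4)^2] + [-3/(s - 6)].
Invert each term: -5/(s - 4) ↔ -5e^(4t); 5/(s - 4)^2 ↔ 5t·e^(4t); -3/(s - 6) ↔ -3e^(6t).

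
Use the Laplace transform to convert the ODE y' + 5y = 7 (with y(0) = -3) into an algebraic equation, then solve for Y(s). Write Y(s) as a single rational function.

Apply the Laplace transform to the equation.
With L{y'} = sY - y(0) = sY - (-3): the LHS transforms to (s + 5)Y - (-3).
The right side is L{7} = 7/s.
So (s + 5)Y = 7/s + (-3).
Solve for Y(s) and write it as one ratio of polynomials.

Y(s) = (-3*s + 7)/(s^2 + 5*s)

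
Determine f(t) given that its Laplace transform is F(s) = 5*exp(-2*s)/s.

The factor e^(-2s) signals a time shift by c = 2 (second shifting theorem).
L{5} = 5/s, so L^-1{5/s} = 5.
Hence the inverse is u(t - 2) times that function evaluated at t - 2.

f(t) = Heaviside(t - 2)*(5)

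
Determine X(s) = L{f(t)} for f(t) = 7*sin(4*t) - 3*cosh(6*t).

By linearity of the Laplace transform, transform each term separately.
(-3)·[L{cosh(6t)} = s/(s^2 - 36)]; (7)·[L{sin(4t)} = 4/(s^2 + 16)].

X(s) = -3*s/(s^2 - 36) + 28/(s^2 + 16)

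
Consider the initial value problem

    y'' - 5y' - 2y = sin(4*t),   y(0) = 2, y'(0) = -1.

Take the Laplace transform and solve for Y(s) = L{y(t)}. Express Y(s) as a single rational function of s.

Y(s) = (2*s^3 - 11*s^2 + 32*s - 172)/(s^4 - 5*s^3 + 14*s^2 - 80*s - 32)

Laplace-transform each side.
With L{y''} = s^2 Y - s·y(0) - y'(0) and L{y'} = sY - y(0), with y(0) = 2, y'(0) = -1: the LHS transforms to (s^2 - 5*s - 2)Y - (2*s - 11).
The right side is L{sin(4*t)} = 4/(s^2 + 16).
So (s^2 - 5*s - 2)Y = 4/(s^2 + 16) + (2*s - 11).
Divide through and combine into a single rational function.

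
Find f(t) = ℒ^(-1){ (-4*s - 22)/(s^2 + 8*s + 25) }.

f(t) = -2*exp(-4*t)*sin(3*t) - 4*exp(-4*t)*cos(3*t)

Complete the square in the denominator: s^2 + 8*s + 25 = (s + 4)^2 + 3^2.
Split the numerator to match: -4*s - 22 = -4·(s + 4) - 2·3.
Invert each term: -4·(s + 4)/((s + 4)^2 + 9) ↔ -4e^(-4t)cos(3t); -2·3/((s + 4)^2 + 9) ↔ -2e^(-4t)sin(3t).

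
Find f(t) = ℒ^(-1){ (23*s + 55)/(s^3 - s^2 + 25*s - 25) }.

f(t) = 3*exp(t) + 4*sin(5*t) - 3*cos(5*t)

Factor the denominator: s^3 - s^2 + 25*s - 25 = (s - 1)*(s^2 + 25).
Partial fraction decomposition gives [3/(s - 1)] + [-3*s/(s^2 + 25)] + [20/(s^2 + 25)].
Invert each term: 3/(s - 1) ↔ 3e^(t); -3·s/(s^2 + 25) ↔ -3cos(5t); 4·5/(s^2 + 25) ↔ 4sin(5t).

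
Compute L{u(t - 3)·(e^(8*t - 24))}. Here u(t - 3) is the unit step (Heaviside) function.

By the second shifting theorem, L{u(t - c)·g(t - c)} = e^(-cs)·G(s) with c = 3 and G(s) = L{g(t)}.
L{e^(8t)} = 1/(s - 8).

exp(-3*s)/(s - 8)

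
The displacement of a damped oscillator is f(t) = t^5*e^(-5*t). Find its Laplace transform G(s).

G(s) = 120/(s + 5)^6

L{t^5} = 5!/s^6 = 120/s^6.
By the first shifting theorem, multiplying by e^(-5t) replaces s with s + 5.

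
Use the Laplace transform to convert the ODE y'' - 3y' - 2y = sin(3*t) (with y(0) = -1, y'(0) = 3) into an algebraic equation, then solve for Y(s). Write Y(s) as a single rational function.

Y(s) = (-s^3 + 6*s^2 - 9*s + 57)/(s^4 - 3*s^3 + 7*s^2 - 27*s - 18)

Laplace-transform each side.
With L{y''} = s^2 Y - s·y(0) - y'(0) and L{y'} = sY - y(0), with y(0) = -1, y'(0) = 3: the LHS transforms to (s^2 - 3*s - 2)Y - (-s + 6).
The right side is L{sin(3*t)} = 3/(s^2 + 9).
So (s^2 - 3*s - 2)Y = 3/(s^2 + 9) + (-s + 6).
Solve for Y(s) and write it as one ratio of polynomials.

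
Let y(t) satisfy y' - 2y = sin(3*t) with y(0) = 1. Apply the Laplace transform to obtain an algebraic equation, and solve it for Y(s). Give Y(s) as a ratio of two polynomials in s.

Apply the Laplace transform to the equation.
Using L{y'} = sY - y(0) = sY - 1, the left side becomes (s - 2)Y - (1).
The right side is L{sin(3*t)} = 3/(s^2 + 9).
So (s - 2)Y = 3/(s^2 + 9) + (1).
Isolate Y and clear denominators.

Y(s) = (s^2 + 12)/(s^3 - 2*s^2 + 9*s - 18)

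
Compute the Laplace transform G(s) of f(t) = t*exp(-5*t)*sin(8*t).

G(s) = 16*(s + 5)/(s^2 + 10*s + 89)^2

L{sin(8t)} = 8/(s^2 + 64).
Multiplying by e^(-5t) shifts s → s + 5, so L{exp(-5*t)*sin(8*t)} = 8/((s + 5)^2 + 64).
Then apply L{t·g(t)} = -d/ds[H(s)] with H(s) = 8/((s + 5)^2 + 64):
differentiating 1 time and applying the sign gives 16*(s + 5)/(s^2 + 10*s + 89)^2.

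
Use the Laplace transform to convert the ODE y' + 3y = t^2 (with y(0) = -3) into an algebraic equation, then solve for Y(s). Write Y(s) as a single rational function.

Take the Laplace transform of both sides.
The derivative rules (L{y'} = sY - y(0) = sY - (-3)) turn the left side into (s + 3)Y - (-3).
The right side is L{t^2} = 2/s^3.
So (s + 3)Y = 2/s^3 + (-3).
Divide through and combine into a single rational function.

Y(s) = (-3*s^3 + 2)/(s^4 + 3*s^3)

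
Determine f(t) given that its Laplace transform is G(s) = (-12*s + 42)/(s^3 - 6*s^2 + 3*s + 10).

Factor the denominator: s^3 - 6*s^2 + 3*s + 10 = (s - 5)*(s - 2)*(s + 1).
Partial fraction decomposition gives [-2/(s - 2)] + [3/(s + 1)] + [-1/(s - 5)].
Invert each term: -2/(s - 2) ↔ -2e^(2t); 3/(s + 1) ↔ 3e^(-t); -1/(s - 5) ↔ -e^(5t).

f(t) = -exp(5*t) - 2*exp(2*t) + 3*exp(-t)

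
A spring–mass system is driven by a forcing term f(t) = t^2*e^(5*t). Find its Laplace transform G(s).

L{t^2} = 2!/s^3 = 2/s^3.
By the first shifting theorem, multiplying by e^(5t) replaces s with s - 5.

G(s) = 2/(s - 5)^3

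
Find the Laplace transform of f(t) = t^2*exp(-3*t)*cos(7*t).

L{cos(7t)} = s/(s^2 + 49).
Multiplying by e^(-3t) shifts s → s + 3, so L{exp(-3*t)*cos(7*t)} = (s + 3)/((s + 3)^2 + 49).
Then apply L{t^2·g(t)} = (-1)^2 d^2/ds^2[G(s)] with G(s) = (s + 3)/((s + 3)^2 + 49):
differentiating 2 times and applying the sign gives 2*(s + 3)*(s^2 + 6*s - 138)/(s^2 + 6*s + 58)^3.

2*(s + 3)*(s^2 + 6*s - 138)/(s^2 + 6*s + 58)^3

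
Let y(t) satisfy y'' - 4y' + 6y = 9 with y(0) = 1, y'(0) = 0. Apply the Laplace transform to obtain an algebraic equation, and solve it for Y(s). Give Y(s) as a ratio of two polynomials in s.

Y(s) = (s^2 - 4*s + 9)/(s^3 - 4*s^2 + 6*s)

Apply the Laplace transform to the equation.
With L{y''} = s^2 Y - s·y(0) - y'(0) and L{y'} = sY - y(0), with y(0) = 1, y'(0) = 0: the LHS transforms to (s^2 - 4*s + 6)Y - (s - 4).
The right side is L{9} = 9/s.
So (s^2 - 4*s + 6)Y = 9/s + (s - 4).
Isolate Y and clear denominators.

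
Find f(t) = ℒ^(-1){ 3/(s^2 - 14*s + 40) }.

Rewrite the denominator: s^2 - 14*s + 40 = (s - 7)^2 - 9.
The form in (s - 7) signals a first-shifting-theorem factor e^(7t).
Since L{sinh(3t)} = 3/(s^2 - 9), the inverse is e^(7*t)*sinh(3*t).

f(t) = exp(7*t)*sinh(3*t)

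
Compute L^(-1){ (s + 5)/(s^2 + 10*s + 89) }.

exp(-5*t)*cos(8*t)

Rewrite the denominator: s^2 + 10*s + 89 = (s + 5)^2 + 64.
The form in (s + 5) signals a first-shifting-theorem factor e^(-5t).
Since L{cos(8t)} = s/(s^2 + 64), the inverse is exp(-5*t)*cos(8*t).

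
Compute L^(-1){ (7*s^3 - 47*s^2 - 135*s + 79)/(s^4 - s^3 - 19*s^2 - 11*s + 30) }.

Factor the denominator: s^4 - s^3 - 19*s^2 - 11*s + 30 = (s - 5)*(s - 1)*(s + 2)*(s + 3).
Partial fraction decomposition gives [2/(s - 1)] + [4/(s + 3)] + [5/(s + 2)] + [-4/(s - 5)].
Invert each term: 2/(s - 1) ↔ 2e^(t); 4/(s + 3) ↔ 4e^(-3t); 5/(s + 2) ↔ 5e^(-2t); -4/(s - 5) ↔ -4e^(5t).

-4*exp(5*t) + 2*exp(t) + 5*exp(-2*t) + 4*exp(-3*t)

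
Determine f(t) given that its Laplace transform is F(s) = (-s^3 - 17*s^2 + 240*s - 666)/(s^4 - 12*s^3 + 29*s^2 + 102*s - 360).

Factor the denominator: s^4 - 12*s^3 + 29*s^2 + 102*s - 360 = (s - 6)*(s - 5)*(s - 4)*(s + 3).
Partial fraction decomposition gives [-3/(s - 6)] + [2/(s - 5)] + [3/(s + 3)] + [-3/(s - 4)].
Invert each term: -3/(s - 6) ↔ -3e^(6t); 2/(s - 5) ↔ 2e^(5t); 3/(s + 3) ↔ 3e^(-3t); -3/(s - 4) ↔ -3e^(4t).

f(t) = -3*exp(6*t) + 2*exp(5*t) - 3*exp(4*t) + 3*exp(-3*t)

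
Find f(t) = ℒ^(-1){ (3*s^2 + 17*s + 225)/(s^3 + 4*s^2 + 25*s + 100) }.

f(t) = 5*sin(5*t) - 2*cos(5*t) + 5*exp(-4*t)

Factor the denominator: s^3 + 4*s^2 + 25*s + 100 = (s + 4)*(s^2 + 25).
Partial fraction decomposition gives [5/(s + 4)] + [-2*s/(s^2 + 25)] + [25/(s^2 + 25)].
Invert each term: 5/(s + 4) ↔ 5e^(-4t); -2·s/(s^2 + 25) ↔ -2cos(5t); 5·5/(s^2 + 25) ↔ 5sin(5t).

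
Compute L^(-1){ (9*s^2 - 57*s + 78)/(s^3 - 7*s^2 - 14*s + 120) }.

6*exp(6*t) - 2*exp(5*t) + 5*exp(-4*t)

Factor the denominator: s^3 - 7*s^2 - 14*s + 120 = (s - 6)*(s - 5)*(s + 4).
Partial fraction decomposition gives [5/(s + 4)] + [6/(s - 6)] + [-2/(s - 5)].
Invert each term: 5/(s + 4) ↔ 5e^(-4t); 6/(s - 6) ↔ 6e^(6t); -2/(s - 5) ↔ -2e^(5t).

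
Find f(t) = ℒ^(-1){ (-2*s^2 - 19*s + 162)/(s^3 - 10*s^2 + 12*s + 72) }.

Factor the denominator: s^3 - 10*s^2 + 12*s + 72 = (s - 6)^2*(s + 2).
Partial fraction decomposition gives [-5/(s - 6)] + [-3/(s - 6)^2] + [3/(s + 2)].
Invert each term: -5/(s - 6) ↔ -5e^(6t); -3/(s - 6)^2 ↔ -3t·e^(6t); 3/(s + 2) ↔ 3e^(-2t).

f(t) = -3*t*exp(6*t) - 5*exp(6*t) + 3*exp(-2*t)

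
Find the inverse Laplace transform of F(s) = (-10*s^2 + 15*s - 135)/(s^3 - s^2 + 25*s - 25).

-5*exp(t) + 2*sin(5*t) - 5*cos(5*t)

Factor the denominator: s^3 - s^2 + 25*s - 25 = (s - 1)*(s^2 + 25).
Partial fraction decomposition gives [-5/(s - 1)] + [-5*s/(s^2 + 25)] + [10/(s^2 + 25)].
Invert each term: -5/(s - 1) ↔ -5e^(t); -5·s/(s^2 + 25) ↔ -5cos(5t); 2·5/(s^2 + 25) ↔ 2sin(5t).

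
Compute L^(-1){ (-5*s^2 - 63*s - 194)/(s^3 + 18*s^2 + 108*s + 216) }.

2*t^2*exp(-6*t) - 3*t*exp(-6*t) - 5*exp(-6*t)

Factor the denominator: s^3 + 18*s^2 + 108*s + 216 = (s + 6)^3.
Partial fraction decomposition gives [-5/(s + 6)] + [-3/(s + 6)^2] + [4/(s + 6)^3].
Invert each term: -5/(s + 6) ↔ -5e^(-6t); -3/(s + 6)^2 ↔ -3t·e^(-6t); 4/(s + 6)^3 ↔ (2)t^2·e^(-6t).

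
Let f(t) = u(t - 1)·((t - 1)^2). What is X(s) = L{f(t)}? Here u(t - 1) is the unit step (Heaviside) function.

X(s) = 2*exp(-s)/s^3

By the second shifting theorem, L{u(t - c)·g(t - c)} = e^(-cs)·G(s) with c = 1 and G(s) = L{g(t)}.
L{t^2} = 2!/s^3 = 2/s^3.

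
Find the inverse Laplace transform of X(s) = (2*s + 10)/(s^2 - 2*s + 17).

3*exp(t)*sin(4*t) + 2*exp(t)*cos(4*t)

Complete the square in the denominator: s^2 - 2*s + 17 = (s - 1)^2 + 4^2.
Split the numerator to match: 2*s + 10 = 2·(s - 1) + 3·4.
Invert each term: 2·(s - 1)/((s - 1)^2 + 16) ↔ 2e^(t)cos(4t); 3·4/((s - 1)^2 + 16) ↔ 3e^(t)sin(4t).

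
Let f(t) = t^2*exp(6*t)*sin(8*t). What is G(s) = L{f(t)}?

L{sin(8t)} = 8/(s^2 + 64).
Multiplying by e^(6t) shifts s → s - 6, so L{exp(6*t)*sin(8*t)} = 8/((s - 6)^2 + 64).
Then apply L{t^2·g(t)} = (-1)^2 d^2/ds^2[H(s)] with H(s) = 8/((s - 6)^2 + 64):
differentiating 2 times and applying the sign gives 16*(3*s^2 - 36*s + 44)/(s^2 - 12*s + 100)^3.

G(s) = 16*(3*s^2 - 36*s + 44)/(s^2 - 12*s + 100)^3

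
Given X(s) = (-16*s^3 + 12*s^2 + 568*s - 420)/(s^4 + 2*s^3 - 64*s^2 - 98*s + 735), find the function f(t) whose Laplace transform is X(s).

f(t) = -2*exp(7*t) - 3*exp(3*t) - 5*exp(-5*t) - 6*exp(-7*t)

Factor the denominator: s^4 + 2*s^3 - 64*s^2 - 98*s + 735 = (s - 7)*(s - 3)*(s + 5)*(s + 7).
Partial fraction decomposition gives [-3/(s - 3)] + [-2/(s - 7)] + [-5/(s + 5)] + [-6/(s + 7)].
Invert each term: -3/(s - 3) ↔ -3e^(3t); -2/(s - 7) ↔ -2e^(7t); -5/(s + 5) ↔ -5e^(-5t); -6/(s + 7) ↔ -6e^(-7t).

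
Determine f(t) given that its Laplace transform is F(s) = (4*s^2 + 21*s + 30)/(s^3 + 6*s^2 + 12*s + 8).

f(t) = 2*t^2*exp(-2*t) + 5*t*exp(-2*t) + 4*exp(-2*t)

Factor the denominator: s^3 + 6*s^2 + 12*s + 8 = (s + 2)^3.
Partial fraction decomposition gives [4/(s + 2)] + [5/(s + 2)^2] + [4/(s + 2)^3].
Invert each term: 4/(s + 2) ↔ 4e^(-2t); 5/(s + 2)^2 ↔ 5t·e^(-2t); 4/(s + 2)^3 ↔ (2)t^2·e^(-2t).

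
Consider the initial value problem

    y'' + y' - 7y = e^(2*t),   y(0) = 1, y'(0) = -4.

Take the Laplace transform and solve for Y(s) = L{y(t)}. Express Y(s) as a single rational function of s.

Take the Laplace transform of both sides.
With L{y''} = s^2 Y - s·y(0) - y'(0) and L{y'} = sY - y(0), with y(0) = 1, y'(0) = -4: the LHS transforms to (s^2 + s - 7)Y - (s - 3).
The right side is L{e^(2*t)} = 1/(s - 2).
So (s^2 + s - 7)Y = 1/(s - 2) + (s - 3).
Divide through and combine into a single rational function.

Y(s) = (s^2 - 5*s + 7)/(s^3 - s^2 - 9*s + 14)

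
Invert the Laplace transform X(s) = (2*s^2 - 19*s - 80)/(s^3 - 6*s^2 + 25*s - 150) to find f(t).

f(t) = -2*exp(6*t) + sin(5*t) + 4*cos(5*t)

Factor the denominator: s^3 - 6*s^2 + 25*s - 150 = (s - 6)*(s^2 + 25).
Partial fraction decomposition gives [-2/(s - 6)] + [4*s/(s^2 + 25)] + [5/(s^2 + 25)].
Invert each term: -2/(s - 6) ↔ -2e^(6t); 4·s/(s^2 + 25) ↔ 4cos(5t); 1·5/(s^2 + 25) ↔ sin(5t).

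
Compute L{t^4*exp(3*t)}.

24/(s - 3)^5

L{t^4} = 4!/s^5 = 24/s^5.
By the first shifting theorem, multiplying by e^(3t) replaces s with s - 3.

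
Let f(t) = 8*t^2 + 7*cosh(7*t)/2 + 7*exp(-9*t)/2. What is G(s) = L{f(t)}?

G(s) = 7*s/(2*(s^2 - 49)) + 7/(2*(s + 9)) + 16/s^3

Apply the Laplace transform termwise.
(8)·[L{t^2} = 2!/s^3 = 2/s^3]; (7/2)·[L{e^(-9t)} = 1/(s + 9)]; (7/2)·[L{cosh(7t)} = s/(s^2 - 49)].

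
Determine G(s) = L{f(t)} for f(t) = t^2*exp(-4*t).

L{e^(-4t)} = 1/(s + 4).
Then apply L{t^2·g(t)} = (-1)^2 d^2/ds^2[H(s)] with H(s) = 1/(s + 4):
differentiating 2 times and applying the sign gives 2/(s + 4)^3.

G(s) = 2/(s + 4)^3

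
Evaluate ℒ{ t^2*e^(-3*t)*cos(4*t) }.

2*(s + 3)*(s^2 + 6*s - 39)/(s^2 + 6*s + 25)^3

L{cos(4t)} = s/(s^2 + 16).
Multiplying by e^(-3t) shifts s → s + 3, so L{e^(-3*t)*cos(4*t)} = (s + 3)/((s + 3)^2 + 16).
Then apply L{t^2·g(t)} = (-1)^2 d^2/ds^2[G(s)] with G(s) = (s + 3)/((s + 3)^2 + 16):
differentiating 2 times and applying the sign gives 2*(s + 3)*(s^2 + 6*s - 39)/(s^2 + 6*s + 25)^3.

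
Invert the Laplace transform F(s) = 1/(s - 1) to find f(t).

f(t) = exp(t)

Since L{e^(t)} = 1/(s - 1), the inverse is exp(t).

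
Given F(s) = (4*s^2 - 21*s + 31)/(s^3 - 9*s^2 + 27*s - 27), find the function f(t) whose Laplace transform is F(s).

f(t) = 2*t^2*exp(3*t) + 3*t*exp(3*t) + 4*exp(3*t)

Factor the denominator: s^3 - 9*s^2 + 27*s - 27 = (s - 3)^3.
Partial fraction decomposition gives [4/(s - 3)] + [3/(s - 3)^2] + [4/(s - 3)^3].
Invert each term: 4/(s - 3) ↔ 4e^(3t); 3/(s - 3)^2 ↔ 3t·e^(3t); 4/(s - 3)^3 ↔ (2)t^2·e^(3t).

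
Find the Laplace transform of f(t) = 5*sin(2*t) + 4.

The transform is linear, so treat each term independently.
L{4} = 4/s; (5)·[L{sin(2t)} = 2/(s^2 + 4)].

10/(s^2 + 4) + 4/s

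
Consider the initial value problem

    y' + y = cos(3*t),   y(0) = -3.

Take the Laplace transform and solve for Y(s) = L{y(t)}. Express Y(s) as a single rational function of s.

Y(s) = (-3*s^2 + s - 27)/(s^3 + s^2 + 9*s + 9)

Laplace-transform each side.
The derivative rules (L{y'} = sY - y(0) = sY - (-3)) turn the left side into (s + 1)Y - (-3).
The right side is L{cos(3*t)} = s/(s^2 + 9).
So (s + 1)Y = s/(s^2 + 9) + (-3).
Divide through and combine into a single rational function.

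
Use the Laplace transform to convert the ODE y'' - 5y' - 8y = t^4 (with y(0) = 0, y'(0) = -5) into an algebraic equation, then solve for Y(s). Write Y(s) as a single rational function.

Y(s) = (-5*s^5 + 24)/(s^7 - 5*s^6 - 8*s^5)

Laplace-transform each side.
The derivative rules (L{y''} = s^2 Y - s·y(0) - y'(0) and L{y'} = sY - y(0), with y(0) = 0, y'(0) = -5) turn the left side into (s^2 - 5*s - 8)Y - (-5).
The right side is L{t^4} = 24/s^5.
So (s^2 - 5*s - 8)Y = 24/s^5 + (-5).
Isolate Y and clear denominators.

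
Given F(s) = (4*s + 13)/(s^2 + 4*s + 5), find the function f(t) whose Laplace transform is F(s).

f(t) = 5*exp(-2*t)*sin(t) + 4*exp(-2*t)*cos(t)

Complete the square in the denominator: s^2 + 4*s + 5 = (s + 2)^2 + 1^2.
Split the numerator to match: 4*s + 13 = 4·(s + 2) + 5·1.
Invert each term: 4·(s + 2)/((s + 2)^2 + 1) ↔ 4e^(-2t)cos(t); 5·1/((s + 2)^2 + 1) ↔ 5e^(-2t)sin(t).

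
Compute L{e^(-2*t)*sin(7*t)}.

7/((s + 2)^2 + 49)

L{sin(7t)} = 7/(s^2 + 49).
By the first shifting theorem, multiplying by e^(-2t) replaces s with s + 2.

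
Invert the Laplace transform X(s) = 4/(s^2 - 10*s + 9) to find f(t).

Rewrite the denominator: s^2 - 10*s + 9 = (s - 5)^2 - 16.
The form in (s - 5) signals a first-shifting-theorem factor e^(5t).
Since L{sinh(4t)} = 4/(s^2 - 16), the inverse is e^(5*t)*sinh(4*t).

f(t) = exp(5*t)*sinh(4*t)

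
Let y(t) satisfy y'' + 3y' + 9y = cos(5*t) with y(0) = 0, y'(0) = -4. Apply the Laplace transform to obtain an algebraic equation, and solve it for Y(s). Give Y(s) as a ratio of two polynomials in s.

Laplace-transform each side.
Using L{y''} = s^2 Y - s·y(0) - y'(0) and L{y'} = sY - y(0), with y(0) = 0, y'(0) = -4, the left side becomes (s^2 + 3*s + 9)Y - (-4).
The right side is L{cos(5*t)} = s/(s^2 + 25).
So (s^2 + 3*s + 9)Y = s/(s^2 + 25) + (-4).
Divide through and combine into a single rational function.

Y(s) = (-4*s^2 + s - 100)/(s^4 + 3*s^3 + 34*s^2 + 75*s + 225)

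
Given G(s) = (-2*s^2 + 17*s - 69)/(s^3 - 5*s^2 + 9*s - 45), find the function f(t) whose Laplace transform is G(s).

Factor the denominator: s^3 - 5*s^2 + 9*s - 45 = (s - 5)*(s^2 + 9).
Partial fraction decomposition gives [-1/(s - 5)] + [-s/(s^2 + 9)] + [12/(s^2 + 9)].
Invert each term: -1/(s - 5) ↔ -e^(5t); -1·s/(s^2 + 9) ↔ -cos(3t); 4·3/(s^2 + 9) ↔ 4sin(3t).

f(t) = -exp(5*t) + 4*sin(3*t) - cos(3*t)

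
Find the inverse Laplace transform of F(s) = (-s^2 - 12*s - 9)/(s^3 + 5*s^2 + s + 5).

-2*sin(t) - 2*cos(t) + exp(-5*t)

Factor the denominator: s^3 + 5*s^2 + s + 5 = (s + 5)*(s^2 + 1).
Partial fraction decomposition gives [1/(s + 5)] + [-2*s/(s^2 + 1)] + [-2/(s^2 + 1)].
Invert each term: 1/(s + 5) ↔ e^(-5t); -2·s/(s^2 + 1) ↔ -2cos(t); -2·1/(s^2 + 1) ↔ -2sin(t).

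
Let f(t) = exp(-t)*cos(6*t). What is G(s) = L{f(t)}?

L{cos(6t)} = s/(s^2 + 36).
By the first shifting theorem, multiplying by e^(-t) replaces s with s + 1.

G(s) = (s + 1)/((s + 1)^2 + 36)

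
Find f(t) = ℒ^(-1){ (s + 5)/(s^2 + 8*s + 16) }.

f(t) = t*exp(-4*t) + exp(-4*t)

Factor the denominator: s^2 + 8*s + 16 = (s + 4)^2.
Partial fraction decomposition gives [1/(s + 4)] + [(s + 4)^(-2)].
Invert each term: 1/(s + 4) ↔ e^(-4t); 1/(s + 4)^2 ↔ t·e^(-4t).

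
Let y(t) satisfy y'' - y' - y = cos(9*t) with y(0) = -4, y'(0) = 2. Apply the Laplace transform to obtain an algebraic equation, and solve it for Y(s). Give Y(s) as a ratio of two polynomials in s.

Take the Laplace transform of both sides.
The derivative rules (L{y''} = s^2 Y - s·y(0) - y'(0) and L{y'} = sY - y(0), with y(0) = -4, y'(0) = 2) turn the left side into (s^2 - s - 1)Y - (-4*s + 6).
The right side is L{cos(9*t)} = s/(s^2 + 81).
So (s^2 - s - 1)Y = s/(s^2 + 81) + (-4*s + 6).
Divide through and combine into a single rational function.

Y(s) = (-4*s^3 + 6*s^2 - 323*s + 486)/(s^4 - s^3 + 80*s^2 - 81*s - 81)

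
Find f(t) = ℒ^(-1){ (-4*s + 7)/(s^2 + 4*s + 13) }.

Complete the square in the denominator: s^2 + 4*s + 13 = (s + 2)^2 + 3^2.
Split the numerator to match: -4*s + 7 = -4·(s + 2) + 5·3.
Invert each term: -4·(s + 2)/((s + 2)^2 + 9) ↔ -4e^(-2t)cos(3t); 5·3/((s + 2)^2 + 9) ↔ 5e^(-2t)sin(3t).

f(t) = 5*exp(-2*t)*sin(3*t) - 4*exp(-2*t)*cos(3*t)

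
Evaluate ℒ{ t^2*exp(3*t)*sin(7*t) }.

14*(3*s^2 - 18*s - 22)/(s^2 - 6*s + 58)^3

L{sin(7t)} = 7/(s^2 + 49).
Multiplying by e^(3t) shifts s → s - 3, so L{exp(3*t)*sin(7*t)} = 7/((s - 3)^2 + 49).
Then apply L{t^2·g(t)} = (-1)^2 d^2/ds^2[G(s)] with G(s) = 7/((s - 3)^2 + 49):
differentiating 2 times and applying the sign gives 14*(3*s^2 - 18*s - 22)/(s^2 - 6*s + 58)^3.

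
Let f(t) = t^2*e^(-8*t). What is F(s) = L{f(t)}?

F(s) = 2/(s + 8)^3

L{e^(-8t)} = 1/(s + 8).
Then apply L{t^2·g(t)} = (-1)^2 d^2/ds^2[G(s)] with G(s) = 1/(s + 8):
differentiating 2 times and applying the sign gives 2/(s + 8)^3.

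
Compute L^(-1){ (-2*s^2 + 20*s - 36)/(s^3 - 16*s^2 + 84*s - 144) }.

6*t*exp(6*t) - 5*exp(6*t) + 3*exp(4*t)

Factor the denominator: s^3 - 16*s^2 + 84*s - 144 = (s - 6)^2*(s - 4).
Partial fraction decomposition gives [-5/(s - 6)] + [6/(s - 6)^2] + [3/(s - 4)].
Invert each term: -5/(s - 6) ↔ -5e^(6t); 6/(s - 6)^2 ↔ 6t·e^(6t); 3/(s - 4) ↔ 3e^(4t).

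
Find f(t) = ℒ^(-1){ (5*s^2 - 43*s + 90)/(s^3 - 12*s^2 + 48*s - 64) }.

f(t) = -t^2*exp(4*t) - 3*t*exp(4*t) + 5*exp(4*t)

Factor the denominator: s^3 - 12*s^2 + 48*s - 64 = (s - 4)^3.
Partial fraction decomposition gives [5/(s - 4)] + [-3/(s - 4)^2] + [-2/(s - 4)^3].
Invert each term: 5/(s - 4) ↔ 5e^(4t); -3/(s - 4)^2 ↔ -3t·e^(4t); -2/(s - 4)^3 ↔ (-1)t^2·e^(4t).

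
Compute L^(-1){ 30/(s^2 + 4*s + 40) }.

Rewrite the denominator: s^2 + 4*s + 40 = (s + 2)^2 + 36.
The form in (s + 2) signals a first-shifting-theorem factor e^(-2t).
Since L{sin(6t)} = 6/(s^2 + 36), the inverse is e^(-2*t)*sin(6*t), scaled by 5.

5*exp(-2*t)*sin(6*t)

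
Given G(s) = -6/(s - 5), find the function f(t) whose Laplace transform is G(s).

Since L{e^(5t)} = 1/(s - 5), the inverse is exp(5*t), scaled by -6.

f(t) = -6*exp(5*t)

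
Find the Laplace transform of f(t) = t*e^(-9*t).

(s + 9)^(-2)

L{e^(-9t)} = 1/(s + 9).
Then apply L{t·g(t)} = -d/ds[G(s)] with G(s) = 1/(s + 9):
differentiating 1 time and applying the sign gives (s + 9)^(-2).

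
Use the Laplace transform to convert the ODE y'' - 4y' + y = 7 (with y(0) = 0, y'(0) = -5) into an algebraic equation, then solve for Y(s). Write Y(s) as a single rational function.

Laplace-transform each side.
The derivative rules (L{y''} = s^2 Y - s·y(0) - y'(0) and L{y'} = sY - y(0), with y(0) = 0, y'(0) = -5) turn the left side into (s^2 - 4*s + 1)Y - (-5).
The right side is L{7} = 7/s.
So (s^2 - 4*s + 1)Y = 7/s + (-5).
Divide through and combine into a single rational function.

Y(s) = (-5*s + 7)/(s^3 - 4*s^2 + s)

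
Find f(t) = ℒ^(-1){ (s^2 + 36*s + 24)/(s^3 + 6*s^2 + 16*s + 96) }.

Factor the denominator: s^3 + 6*s^2 + 16*s + 96 = (s + 6)*(s^2 + 16).
Partial fraction decomposition gives [-3/(s + 6)] + [4*s/(s^2 + 16)] + [12/(s^2 + 16)].
Invert each term: -3/(s + 6) ↔ -3e^(-6t); 4·s/(s^2 + 16) ↔ 4cos(4t); 3·4/(s^2 + 16) ↔ 3sin(4t).

f(t) = 3*sin(4*t) + 4*cos(4*t) - 3*exp(-6*t)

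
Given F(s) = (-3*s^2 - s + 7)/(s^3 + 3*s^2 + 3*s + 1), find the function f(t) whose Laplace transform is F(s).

Factor the denominator: s^3 + 3*s^2 + 3*s + 1 = (s + 1)^3.
Partial fraction decomposition gives [-3/(s + 1)] + [5/(s + 1)^2] + [5/(s + 1)^3].
Invert each term: -3/(s + 1) ↔ -3e^(-t); 5/(s + 1)^2 ↔ 5t·e^(-t); 5/(s + 1)^3 ↔ (5/2)t^2·e^(-t).

f(t) = 5*t^2*exp(-t)/2 + 5*t*exp(-t) - 3*exp(-t)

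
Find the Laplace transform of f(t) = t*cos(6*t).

L{cos(6t)} = s/(s^2 + 36).
Then apply L{t·g(t)} = -d/ds[G(s)] with G(s) = s/(s^2 + 36):
differentiating 1 time and applying the sign gives (s - 6)*(s + 6)/(s^2 + 36)^2.

(s - 6)*(s + 6)/(s^2 + 36)^2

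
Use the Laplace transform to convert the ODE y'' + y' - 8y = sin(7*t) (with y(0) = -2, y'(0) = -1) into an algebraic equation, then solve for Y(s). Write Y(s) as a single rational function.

Y(s) = (-2*s^3 - 3*s^2 - 98*s - 140)/(s^4 + s^3 + 41*s^2 + 49*s - 392)

Take the Laplace transform of both sides.
With L{y''} = s^2 Y - s·y(0) - y'(0) and L{y'} = sY - y(0), with y(0) = -2, y'(0) = -1: the LHS transforms to (s^2 + s - 8)Y - (-2*s - 3).
The right side is L{sin(7*t)} = 7/(s^2 + 49).
So (s^2 + s - 8)Y = 7/(s^2 + 49) + (-2*s - 3).
Isolate Y and clear denominators.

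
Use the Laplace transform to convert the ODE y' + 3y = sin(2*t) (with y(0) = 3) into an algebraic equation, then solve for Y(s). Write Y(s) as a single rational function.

Y(s) = (3*s^2 + 14)/(s^3 + 3*s^2 + 4*s + 12)

Apply the Laplace transform to the equation.
With L{y'} = sY - y(0) = sY - 3: the LHS transforms to (s + 3)Y - (3).
The right side is L{sin(2*t)} = 2/(s^2 + 4).
So (s + 3)Y = 2/(s^2 + 4) + (3).
Solve for Y(s) and write it as one ratio of polynomials.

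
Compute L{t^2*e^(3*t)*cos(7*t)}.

L{cos(7t)} = s/(s^2 + 49).
Multiplying by e^(3t) shifts s → s - 3, so L{e^(3*t)*cos(7*t)} = (s - 3)/((s - 3)^2 + 49).
Then apply L{t^2·g(t)} = (-1)^2 d^2/ds^2[G(s)] with G(s) = (s - 3)/((s - 3)^2 + 49):
differentiating 2 times and applying the sign gives 2*(s - 3)*(s^2 - 6*s - 138)/(s^2 - 6*s + 58)^3.

2*(s - 3)*(s^2 - 6*s - 138)/(s^2 - 6*s + 58)^3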